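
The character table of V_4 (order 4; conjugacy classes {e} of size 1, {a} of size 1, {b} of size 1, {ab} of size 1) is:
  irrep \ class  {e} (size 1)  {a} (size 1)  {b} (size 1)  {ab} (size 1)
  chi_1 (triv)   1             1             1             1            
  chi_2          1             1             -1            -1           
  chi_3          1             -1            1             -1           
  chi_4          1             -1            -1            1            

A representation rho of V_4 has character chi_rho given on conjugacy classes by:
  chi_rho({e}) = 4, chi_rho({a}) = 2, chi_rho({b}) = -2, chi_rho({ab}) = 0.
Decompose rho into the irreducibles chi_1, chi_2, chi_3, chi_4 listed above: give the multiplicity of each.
Multiplicities: chi_1: 1, chi_2: 2, chi_3: 0, chi_4: 1.

Use <chi_rho, chi> = (1/|G|) sum_C |C| * chi_rho(C) * conj(chi(C)) with |G| = 4 for each irreducible chi in the table:
  <chi_rho, chi_1> = (1/4)[1*(4)*conj(1) + 1*(2)*conj(1) + 1*(-2)*conj(1) + 1*(0)*conj(1)]
      = (1/4)[(4) + (2) + (-2) + (0)] = 4/4 = 1
  <chi_rho, chi_2> = (1/4)[1*(4)*conj(1) + 1*(2)*conj(1) + 1*(-2)*conj(-1) + 1*(0)*conj(-1)]
      = (1/4)[(4) + (2) + (2) + (0)] = 8/4 = 2
  <chi_rho, chi_3> = (1/4)[1*(4)*conj(1) + 1*(2)*conj(-1) + 1*(-2)*conj(1) + 1*(0)*conj(-1)]
      = (1/4)[(4) + (-2) + (-2) + (0)] = 0/4 = 0
  <chi_rho, chi_4> = (1/4)[1*(4)*conj(1) + 1*(2)*conj(-1) + 1*(-2)*conj(-1) + 1*(0)*conj(1)]
      = (1/4)[(4) + (-2) + (2) + (0)] = 4/4 = 1
Dimension check: dim(rho) = sum (mult * dim) = 1*1 + 2*1 + 0*1 + 1*1 = 4 = chi_rho(e) = 4.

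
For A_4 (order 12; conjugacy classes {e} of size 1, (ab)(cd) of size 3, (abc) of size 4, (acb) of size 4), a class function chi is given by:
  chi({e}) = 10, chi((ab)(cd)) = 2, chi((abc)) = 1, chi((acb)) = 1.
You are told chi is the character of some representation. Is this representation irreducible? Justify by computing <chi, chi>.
Not irreducible (reducible): <chi, chi> = 10 > 1.

Working: <chi, chi> = (1/|G|) sum_C |C| * |chi(C)|^2 = (1/12)[1*|10|^2 + 3*|2|^2 + 4*|1|^2 + 4*|1|^2]
  = (1/12)[(100) + (12) + (4) + (4)] = 120/12 = 10.
(Exp terms are combined using exp(i*s)*conj(exp(i*t)) = exp(i*(s-t)), and sums of them are collapsed using the identity that for every m > 1 the m distinct m-th roots of unity sum to 0, e.g. 1 + exp(2*I*pi/3) + exp(-2*I*pi/3) = 0.)
A character is irreducible iff <chi, chi> = 1, so this representation is reducible.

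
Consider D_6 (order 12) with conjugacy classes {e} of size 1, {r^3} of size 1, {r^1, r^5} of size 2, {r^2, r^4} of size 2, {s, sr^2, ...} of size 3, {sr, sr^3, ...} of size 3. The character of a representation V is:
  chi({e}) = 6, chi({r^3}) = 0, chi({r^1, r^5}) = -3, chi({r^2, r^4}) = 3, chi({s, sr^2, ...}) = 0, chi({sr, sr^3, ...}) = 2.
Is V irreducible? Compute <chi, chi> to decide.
Not irreducible (reducible): <chi, chi> = 7 > 1.

Argument: <chi, chi> = (1/|G|) sum_C |C| * |chi(C)|^2 = (1/12)[1*|6|^2 + 1*|0|^2 + 2*|-3|^2 + 2*|3|^2 + 3*|0|^2 + 3*|2|^2]
  = (1/12)[(36) + (0) + (18) + (18) + (0) + (12)] = 84/12 = 7.
A character is irreducible iff <chi, chi> = 1, so this representation is reducible.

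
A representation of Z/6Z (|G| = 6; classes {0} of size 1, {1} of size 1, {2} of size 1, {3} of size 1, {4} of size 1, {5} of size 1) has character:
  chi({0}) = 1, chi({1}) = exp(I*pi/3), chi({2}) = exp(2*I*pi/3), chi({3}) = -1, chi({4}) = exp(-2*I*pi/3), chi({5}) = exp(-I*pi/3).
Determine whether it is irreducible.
Irreducible: <chi, chi> = 1.

Details: <chi, chi> = (1/|G|) sum_C |C| * |chi(C)|^2 = (1/6)[1*|1|^2 + 1*|exp(I*pi/3)|^2 + 1*|exp(2*I*pi/3)|^2 + 1*|-1|^2 + 1*|exp(-2*I*pi/3)|^2 + 1*|exp(-I*pi/3)|^2]
  = (1/6)[(1) + (1) + (1) + (1) + (1) + (1)] = 6/6 = 1.
(Exp terms are combined using exp(i*s)*conj(exp(i*t)) = exp(i*(s-t)), and sums of them are collapsed using the identity that for every m > 1 the m distinct m-th roots of unity sum to 0, e.g. 1 + exp(2*I*pi/3) + exp(-2*I*pi/3) = 0.)
A character is irreducible iff <chi, chi> = 1, so this representation is irreducible.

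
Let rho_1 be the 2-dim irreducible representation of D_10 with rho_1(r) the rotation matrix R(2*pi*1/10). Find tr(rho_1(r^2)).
chi_{rho_1}(r^2) = 2*cos(2*pi*1*2/10) = -1/2 + sqrt(5)/2

Why: rho_1(r^2) is rotation by angle 2*pi*1*2/10, whose trace is 2*cos(2*pi*1*2/10) = -1/2 + sqrt(5)/2.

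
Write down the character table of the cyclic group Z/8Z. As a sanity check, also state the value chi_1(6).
Character table of Z/8Z (irreps indexed chi_0,...,chi_7 with chi_k(m) = zeta_8^(k*m), zeta_8 = exp(2*pi*i/8)):
  irrep \ class  {0} (size 1)  {1} (size 1)    {2} (size 1)  {3} (size 1)    {4} (size 1)  {5} (size 1)    {6} (size 1)  {7} (size 1)  
  chi_0          1             1               1             1               1             1               1             1             
  chi_1          1             exp(I*pi/4)     I             exp(3*I*pi/4)   -1            exp(-3*I*pi/4)  -I            exp(-I*pi/4)  
  chi_2          1             I               -1            -I              1             I               -1            -I            
  chi_3          1             exp(3*I*pi/4)   -I            exp(I*pi/4)     -1            exp(-I*pi/4)    I             exp(-3*I*pi/4)
  chi_4          1             -1              1             -1              1             -1              1             -1            
  chi_5          1             exp(-3*I*pi/4)  I             exp(-I*pi/4)    -1            exp(I*pi/4)     -I            exp(3*I*pi/4) 
  chi_6          1             -I              -1            I               1             -I              -1            I             
  chi_7          1             exp(-I*pi/4)    -I            exp(-3*I*pi/4)  -1            exp(3*I*pi/4)   I             exp(I*pi/4)   

Spot check: chi_1(6) = zeta_8^(1*6) = zeta_8^6 = -I.

Argument: Z/8Z is abelian, so all 8 irreducible complex representations are 1-dimensional. They are given by chi_k(m) = zeta_8^(k*m) for k = 0,...,7. Row orthogonality: sum_m chi_k(m) conj(chi_l(m)) = 8 * [k = l].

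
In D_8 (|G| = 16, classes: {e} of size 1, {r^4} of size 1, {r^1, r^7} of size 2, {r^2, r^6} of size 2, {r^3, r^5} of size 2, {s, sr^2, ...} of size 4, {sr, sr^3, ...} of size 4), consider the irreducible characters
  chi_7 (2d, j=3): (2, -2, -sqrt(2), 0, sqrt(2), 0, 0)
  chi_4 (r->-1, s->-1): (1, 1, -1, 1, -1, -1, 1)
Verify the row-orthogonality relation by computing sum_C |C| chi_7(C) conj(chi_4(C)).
Sum = 0; so <chi_7, chi_4> = 0 (distinct irreducibles are orthogonal).

Why: Compute term by term over conjugacy classes (|C| * chi_7(C) * conj(chi_4(C))):
  1*(2)*conj(1) + 1*(-2)*conj(1) + 2*(-sqrt(2))*conj(-1) + 2*(0)*conj(1) + 2*(sqrt(2))*conj(-1) + 4*(0)*conj(-1) + 4*(0)*conj(1)
  = (2) + (-2) + (2*sqrt(2)) + (0) + (-2*sqrt(2)) + (0) + (0)
  = 0.
Dividing by |G| = 16 gives 0/16 = 0, matching the row-orthogonality relation <chi_7, chi_4> = [chi_7 = chi_4].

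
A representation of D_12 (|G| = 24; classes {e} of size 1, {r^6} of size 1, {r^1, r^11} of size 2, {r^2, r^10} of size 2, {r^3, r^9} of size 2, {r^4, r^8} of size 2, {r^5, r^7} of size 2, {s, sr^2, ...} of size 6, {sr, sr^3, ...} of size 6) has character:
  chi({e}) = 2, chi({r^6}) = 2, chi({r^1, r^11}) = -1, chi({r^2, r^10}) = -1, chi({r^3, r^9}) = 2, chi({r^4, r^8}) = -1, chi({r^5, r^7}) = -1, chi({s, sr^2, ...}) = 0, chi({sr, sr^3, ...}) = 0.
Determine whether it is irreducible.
Irreducible: <chi, chi> = 1.

Details: <chi, chi> = (1/|G|) sum_C |C| * |chi(C)|^2 = (1/24)[1*|2|^2 + 1*|2|^2 + 2*|-1|^2 + 2*|-1|^2 + 2*|2|^2 + 2*|-1|^2 + 2*|-1|^2 + 6*|0|^2 + 6*|0|^2]
  = (1/24)[(4) + (4) + (2) + (2) + (8) + (2) + (2) + (0) + (0)] = 24/24 = 1.
A character is irreducible iff <chi, chi> = 1, so this representation is irreducible.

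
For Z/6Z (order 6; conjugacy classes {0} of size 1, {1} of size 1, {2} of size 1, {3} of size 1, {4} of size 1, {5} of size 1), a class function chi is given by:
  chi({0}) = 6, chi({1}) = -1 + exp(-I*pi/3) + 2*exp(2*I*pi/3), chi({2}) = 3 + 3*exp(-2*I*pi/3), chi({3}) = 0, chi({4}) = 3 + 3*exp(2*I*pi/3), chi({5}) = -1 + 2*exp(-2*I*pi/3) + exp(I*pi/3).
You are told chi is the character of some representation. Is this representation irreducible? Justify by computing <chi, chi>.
Not irreducible (reducible): <chi, chi> = 10 > 1.

Justification: <chi, chi> = (1/|G|) sum_C |C| * |chi(C)|^2 = (1/6)[1*|6|^2 + 1*|-1 + exp(-I*pi/3) + 2*exp(2*I*pi/3)|^2 + 1*|3 + 3*exp(-2*I*pi/3)|^2 + 1*|0|^2 + 1*|3 + 3*exp(2*I*pi/3)|^2 + 1*|-1 + 2*exp(-2*I*pi/3) + exp(I*pi/3)|^2]
  = (1/6)[(36) + (3) + (9) + (0) + (9) + (3)] = 60/6 = 10.
(Exp terms are combined using exp(i*s)*conj(exp(i*t)) = exp(i*(s-t)), and sums of them are collapsed using the identity that for every m > 1 the m distinct m-th roots of unity sum to 0, e.g. 1 + exp(2*I*pi/3) + exp(-2*I*pi/3) = 0.)
A character is irreducible iff <chi, chi> = 1, so this representation is reducible.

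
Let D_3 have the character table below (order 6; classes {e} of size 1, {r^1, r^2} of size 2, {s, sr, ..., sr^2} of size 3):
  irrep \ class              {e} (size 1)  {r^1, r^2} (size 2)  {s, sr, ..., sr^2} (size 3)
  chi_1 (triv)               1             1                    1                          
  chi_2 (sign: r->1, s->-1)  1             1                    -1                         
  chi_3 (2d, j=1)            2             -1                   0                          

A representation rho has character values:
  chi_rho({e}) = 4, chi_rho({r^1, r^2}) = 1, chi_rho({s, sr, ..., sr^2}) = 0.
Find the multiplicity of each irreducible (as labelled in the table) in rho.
Multiplicities: chi_1: 1, chi_2: 1, chi_3: 1.

Use <chi_rho, chi> = (1/|G|) sum_C |C| * chi_rho(C) * conj(chi(C)) with |G| = 6 for each irreducible chi in the table:
  <chi_rho, chi_1> = (1/6)[1*(4)*conj(1) + 2*(1)*conj(1) + 3*(0)*conj(1)]
      = (1/6)[(4) + (2) + (0)] = 6/6 = 1
  <chi_rho, chi_2> = (1/6)[1*(4)*conj(1) + 2*(1)*conj(1) + 3*(0)*conj(-1)]
      = (1/6)[(4) + (2) + (0)] = 6/6 = 1
  <chi_rho, chi_3> = (1/6)[1*(4)*conj(2) + 2*(1)*conj(-1) + 3*(0)*conj(0)]
      = (1/6)[(8) + (-2) + (0)] = 6/6 = 1
Dimension check: dim(rho) = sum (mult * dim) = 1*1 + 1*1 + 1*2 = 4 = chi_rho(e) = 4.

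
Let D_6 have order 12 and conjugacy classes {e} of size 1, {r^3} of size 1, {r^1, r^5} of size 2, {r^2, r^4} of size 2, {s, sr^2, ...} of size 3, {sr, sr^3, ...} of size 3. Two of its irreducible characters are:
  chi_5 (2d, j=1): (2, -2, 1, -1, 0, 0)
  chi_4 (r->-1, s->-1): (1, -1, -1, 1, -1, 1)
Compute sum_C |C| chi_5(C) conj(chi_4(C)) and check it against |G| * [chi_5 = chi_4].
Sum = 0; so <chi_5, chi_4> = 0 (distinct irreducibles are orthogonal).

Solution. Compute term by term over conjugacy classes (|C| * chi_5(C) * conj(chi_4(C))):
  1*(2)*conj(1) + 1*(-2)*conj(-1) + 2*(1)*conj(-1) + 2*(-1)*conj(1) + 3*(0)*conj(-1) + 3*(0)*conj(1)
  = (2) + (2) + (-2) + (-2) + (0) + (0)
  = 0.
Dividing by |G| = 12 gives 0/12 = 0, matching the row-orthogonality relation <chi_5, chi_4> = [chi_5 = chi_4].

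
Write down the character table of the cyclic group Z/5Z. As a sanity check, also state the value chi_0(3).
Character table of Z/5Z (irreps indexed chi_0,...,chi_4 with chi_k(m) = zeta_5^(k*m), zeta_5 = exp(2*pi*i/5)):
  irrep \ class  {0} (size 1)  {1} (size 1)    {2} (size 1)    {3} (size 1)    {4} (size 1)  
  chi_0          1             1               1               1               1             
  chi_1          1             exp(2*I*pi/5)   exp(4*I*pi/5)   exp(-4*I*pi/5)  exp(-2*I*pi/5)
  chi_2          1             exp(4*I*pi/5)   exp(-2*I*pi/5)  exp(2*I*pi/5)   exp(-4*I*pi/5)
  chi_3          1             exp(-4*I*pi/5)  exp(2*I*pi/5)   exp(-2*I*pi/5)  exp(4*I*pi/5) 
  chi_4          1             exp(-2*I*pi/5)  exp(-4*I*pi/5)  exp(4*I*pi/5)   exp(2*I*pi/5) 

Spot check: chi_0(3) = zeta_5^(0*3) = zeta_5^0 = 1.

Derivation: Z/5Z is abelian, so all 5 irreducible complex representations are 1-dimensional. They are given by chi_k(m) = zeta_5^(k*m) for k = 0,...,4. Row orthogonality: sum_m chi_k(m) conj(chi_l(m)) = 5 * [k = l].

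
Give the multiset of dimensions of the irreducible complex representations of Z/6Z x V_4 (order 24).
Dimensions: 1, 1, 1, 1, 1, 1, 1, 1, 1, 1, 1, 1, 1, 1, 1, 1, 1, 1, 1, 1, 1, 1, 1, 1

Reasoning: There are 24 irreducibles (= number of conjugacy classes). Their dimensions d_i satisfy sum d_i^2 = |G| = 24: 1 + 1 + 1 + 1 + 1 + 1 + 1 + 1 + 1 + 1 + 1 + 1 + 1 + 1 + 1 + 1 + 1 + 1 + 1 + 1 + 1 + 1 + 1 + 1 = 24. (For the product with Z/6Z: each of the 6 1-dim characters of Z/6Z tensors with each irrep of V_4, giving 6 copies of each V_4-dimension.)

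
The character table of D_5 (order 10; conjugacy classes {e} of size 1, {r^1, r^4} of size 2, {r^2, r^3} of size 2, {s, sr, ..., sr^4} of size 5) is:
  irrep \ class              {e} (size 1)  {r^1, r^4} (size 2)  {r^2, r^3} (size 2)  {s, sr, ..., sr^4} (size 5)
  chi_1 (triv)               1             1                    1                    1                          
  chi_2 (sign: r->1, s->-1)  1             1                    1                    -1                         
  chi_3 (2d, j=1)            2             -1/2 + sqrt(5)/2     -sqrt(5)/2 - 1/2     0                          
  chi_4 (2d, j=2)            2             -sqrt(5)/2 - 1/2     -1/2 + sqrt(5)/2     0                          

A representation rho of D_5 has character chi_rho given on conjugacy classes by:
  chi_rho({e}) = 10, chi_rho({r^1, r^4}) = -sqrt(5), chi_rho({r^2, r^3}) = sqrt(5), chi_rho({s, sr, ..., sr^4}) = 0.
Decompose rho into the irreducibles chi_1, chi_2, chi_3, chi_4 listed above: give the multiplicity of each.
Multiplicities: chi_1: 1, chi_2: 1, chi_3: 1, chi_4: 3.

Justification: Use <chi_rho, chi> = (1/|G|) sum_C |C| * chi_rho(C) * conj(chi(C)) with |G| = 10 for each irreducible chi in the table:
  <chi_rho, chi_1> = (1/10)[1*(10)*conj(1) + 2*(-sqrt(5))*conj(1) + 2*(sqrt(5))*conj(1) + 5*(0)*conj(1)]
      = (1/10)[(10) + (-2*sqrt(5)) + (2*sqrt(5)) + (0)] = 10/10 = 1
  <chi_rho, chi_2> = (1/10)[1*(10)*conj(1) + 2*(-sqrt(5))*conj(1) + 2*(sqrt(5))*conj(1) + 5*(0)*conj(-1)]
      = (1/10)[(10) + (-2*sqrt(5)) + (2*sqrt(5)) + (0)] = 10/10 = 1
  <chi_rho, chi_3> = (1/10)[1*(10)*conj(2) + 2*(-sqrt(5))*conj(-1/2 + sqrt(5)/2) + 2*(sqrt(5))*conj(-sqrt(5)/2 - 1/2) + 5*(0)*conj(0)]
      = (1/10)[(20) + (-5 + sqrt(5)) + (-5 - sqrt(5)) + (0)] = 10/10 = 1
  <chi_rho, chi_4> = (1/10)[1*(10)*conj(2) + 2*(-sqrt(5))*conj(-sqrt(5)/2 - 1/2) + 2*(sqrt(5))*conj(-1/2 + sqrt(5)/2) + 5*(0)*conj(0)]
      = (1/10)[(20) + (sqrt(5) + 5) + (5 - sqrt(5)) + (0)] = 30/10 = 3
Dimension check: dim(rho) = sum (mult * dim) = 1*1 + 1*1 + 1*2 + 3*2 = 10 = chi_rho(e) = 10.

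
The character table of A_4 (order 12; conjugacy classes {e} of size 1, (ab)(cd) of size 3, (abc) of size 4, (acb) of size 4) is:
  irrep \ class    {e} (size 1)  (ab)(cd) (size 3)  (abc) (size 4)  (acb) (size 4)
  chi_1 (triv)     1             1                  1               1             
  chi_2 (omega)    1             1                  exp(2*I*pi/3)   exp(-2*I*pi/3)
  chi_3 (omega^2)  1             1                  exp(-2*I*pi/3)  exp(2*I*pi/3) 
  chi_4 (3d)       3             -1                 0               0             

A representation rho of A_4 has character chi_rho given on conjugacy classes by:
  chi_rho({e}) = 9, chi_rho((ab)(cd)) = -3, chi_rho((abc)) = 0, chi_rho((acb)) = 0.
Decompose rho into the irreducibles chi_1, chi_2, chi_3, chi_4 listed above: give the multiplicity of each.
Multiplicities: chi_1: 0, chi_2: 0, chi_3: 0, chi_4: 3.

Reasoning: Use <chi_rho, chi> = (1/|G|) sum_C |C| * chi_rho(C) * conj(chi(C)) with |G| = 12 for each irreducible chi in the table:
  <chi_rho, chi_1> = (1/12)[1*(9)*conj(1) + 3*(-3)*conj(1) + 4*(0)*conj(1) + 4*(0)*conj(1)]
      = (1/12)[(9) + (-9) + (0) + (0)] = 0/12 = 0
  <chi_rho, chi_2> = (1/12)[1*(9)*conj(1) + 3*(-3)*conj(1) + 4*(0)*conj(exp(2*I*pi/3)) + 4*(0)*conj(exp(-2*I*pi/3))]
      = (1/12)[(9) + (-9) + (0) + (0)] = 0/12 = 0
  <chi_rho, chi_3> = (1/12)[1*(9)*conj(1) + 3*(-3)*conj(1) + 4*(0)*conj(exp(-2*I*pi/3)) + 4*(0)*conj(exp(2*I*pi/3))]
      = (1/12)[(9) + (-9) + (0) + (0)] = 0/12 = 0
  <chi_rho, chi_4> = (1/12)[1*(9)*conj(3) + 3*(-3)*conj(-1) + 4*(0)*conj(0) + 4*(0)*conj(0)]
      = (1/12)[(27) + (9) + (0) + (0)] = 36/12 = 3
(Exp terms are combined using exp(i*s)*conj(exp(i*t)) = exp(i*(s-t)), and sums of them are collapsed using the identity that for every m > 1 the m distinct m-th roots of unity sum to 0, e.g. 1 + exp(2*I*pi/3) + exp(-2*I*pi/3) = 0.)
Dimension check: dim(rho) = sum (mult * dim) = 0*1 + 0*1 + 0*1 + 3*3 = 9 = chi_rho(e) = 9.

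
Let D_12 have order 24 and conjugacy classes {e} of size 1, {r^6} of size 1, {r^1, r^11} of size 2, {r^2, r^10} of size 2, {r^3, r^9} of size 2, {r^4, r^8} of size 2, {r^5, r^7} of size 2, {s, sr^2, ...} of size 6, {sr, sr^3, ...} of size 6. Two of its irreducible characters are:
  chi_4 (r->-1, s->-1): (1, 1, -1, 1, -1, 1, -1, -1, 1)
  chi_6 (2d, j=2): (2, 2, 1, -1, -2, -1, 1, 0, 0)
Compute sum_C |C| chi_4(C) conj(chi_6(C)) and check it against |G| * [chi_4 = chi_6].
Sum = 0; so <chi_4, chi_6> = 0 (distinct irreducibles are orthogonal).

Justification: Compute term by term over conjugacy classes (|C| * chi_4(C) * conj(chi_6(C))):
  1*(1)*conj(2) + 1*(1)*conj(2) + 2*(-1)*conj(1) + 2*(1)*conj(-1) + 2*(-1)*conj(-2) + 2*(1)*conj(-1) + 2*(-1)*conj(1) + 6*(-1)*conj(0) + 6*(1)*conj(0)
  = (2) + (2) + (-2) + (-2) + (4) + (-2) + (-2) + (0) + (0)
  = 0.
Dividing by |G| = 24 gives 0/24 = 0, matching the row-orthogonality relation <chi_4, chi_6> = [chi_4 = chi_6].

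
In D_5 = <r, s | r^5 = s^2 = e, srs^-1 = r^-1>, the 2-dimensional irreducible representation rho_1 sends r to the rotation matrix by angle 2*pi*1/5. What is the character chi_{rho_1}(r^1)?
chi_{rho_1}(r^1) = 2*cos(2*pi*1*1/5) = -1/2 + sqrt(5)/2

Details: rho_1(r^1) is rotation by angle 2*pi*1*1/5, whose trace is 2*cos(2*pi*1*1/5) = -1/2 + sqrt(5)/2.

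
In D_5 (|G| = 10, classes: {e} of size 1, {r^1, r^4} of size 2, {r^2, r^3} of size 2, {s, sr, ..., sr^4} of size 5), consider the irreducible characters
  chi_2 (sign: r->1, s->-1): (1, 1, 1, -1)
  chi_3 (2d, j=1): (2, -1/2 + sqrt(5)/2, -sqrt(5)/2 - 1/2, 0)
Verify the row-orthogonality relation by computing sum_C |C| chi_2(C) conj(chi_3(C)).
Sum = 0; so <chi_2, chi_3> = 0 (distinct irreducibles are orthogonal).

Explanation: Compute term by term over conjugacy classes (|C| * chi_2(C) * conj(chi_3(C))):
  1*(1)*conj(2) + 2*(1)*conj(-1/2 + sqrt(5)/2) + 2*(1)*conj(-sqrt(5)/2 - 1/2) + 5*(-1)*conj(0)
  = (2) + (-1 + sqrt(5)) + (-sqrt(5) - 1) + (0)
  = 0.
Dividing by |G| = 10 gives 0/10 = 0, matching the row-orthogonality relation <chi_2, chi_3> = [chi_2 = chi_3].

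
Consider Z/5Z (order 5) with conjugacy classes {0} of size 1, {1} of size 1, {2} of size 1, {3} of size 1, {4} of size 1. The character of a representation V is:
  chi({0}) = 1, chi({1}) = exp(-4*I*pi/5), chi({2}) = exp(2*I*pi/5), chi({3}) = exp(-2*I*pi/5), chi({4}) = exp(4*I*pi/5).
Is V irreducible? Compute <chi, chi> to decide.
Irreducible: <chi, chi> = 1.

Working: <chi, chi> = (1/|G|) sum_C |C| * |chi(C)|^2 = (1/5)[1*|1|^2 + 1*|exp(-4*I*pi/5)|^2 + 1*|exp(2*I*pi/5)|^2 + 1*|exp(-2*I*pi/5)|^2 + 1*|exp(4*I*pi/5)|^2]
  = (1/5)[(1) + (1) + (1) + (1) + (1)] = 5/5 = 1.
(Exp terms are combined using exp(i*s)*conj(exp(i*t)) = exp(i*(s-t)), and sums of them are collapsed using the identity that for every m > 1 the m distinct m-th roots of unity sum to 0, e.g. 1 + exp(2*I*pi/3) + exp(-2*I*pi/3) = 0.)
A character is irreducible iff <chi, chi> = 1, so this representation is irreducible.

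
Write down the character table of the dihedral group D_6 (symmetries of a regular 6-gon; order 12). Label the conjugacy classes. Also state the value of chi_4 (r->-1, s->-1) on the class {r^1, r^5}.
Conjugacy classes: {e} of size 1, {r^3} of size 1, {r^1, r^5} of size 2, {r^2, r^4} of size 2, {s, sr^2, ...} of size 3, {sr, sr^3, ...} of size 3.
Character table:
  irrep \ class              {e} (size 1)  {r^3} (size 1)  {r^1, r^5} (size 2)  {r^2, r^4} (size 2)  {s, sr^2, ...} (size 3)  {sr, sr^3, ...} (size 3)
  chi_1 (triv)               1             1               1                    1                    1                        1                       
  chi_2 (sign: r->1, s->-1)  1             1               1                    1                    -1                       -1                      
  chi_3 (r->-1, s->1)        1             -1              -1                   1                    1                        -1                      
  chi_4 (r->-1, s->-1)       1             -1              -1                   1                    -1                       1                       
  chi_5 (2d, j=1)            2             -2              1                    -1                   0                        0                       
  chi_6 (2d, j=2)            2             2               -1                   -1                   0                        0                       

Spot check: chi_4 (r->-1, s->-1) on {r^1, r^5} = -1.

Solution. D_6 has order 2*6 = 12 with 6 conjugacy classes, hence 6 irreducibles. Sum of squared dims 1 + 1 + 1 + 1 + 4 + 4 = 12 = |G|. Linear characters come from the abelianisation; the 2-dimensional irreps have character r^k -> 2*cos(2*pi*j*k/6), reflections -> 0.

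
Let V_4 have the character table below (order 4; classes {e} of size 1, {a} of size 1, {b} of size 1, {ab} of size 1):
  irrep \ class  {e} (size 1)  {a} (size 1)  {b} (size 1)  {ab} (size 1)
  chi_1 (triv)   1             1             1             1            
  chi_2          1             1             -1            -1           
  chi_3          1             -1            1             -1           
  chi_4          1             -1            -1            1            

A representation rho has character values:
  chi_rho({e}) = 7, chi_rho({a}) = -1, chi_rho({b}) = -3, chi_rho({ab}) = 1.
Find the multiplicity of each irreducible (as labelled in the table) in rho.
Multiplicities: chi_1: 1, chi_2: 2, chi_3: 1, chi_4: 3.

Reasoning: Use <chi_rho, chi> = (1/|G|) sum_C |C| * chi_rho(C) * conj(chi(C)) with |G| = 4 for each irreducible chi in the table:
  <chi_rho, chi_1> = (1/4)[1*(7)*conj(1) + 1*(-1)*conj(1) + 1*(-3)*conj(1) + 1*(1)*conj(1)]
      = (1/4)[(7) + (-1) + (-3) + (1)] = 4/4 = 1
  <chi_rho, chi_2> = (1/4)[1*(7)*conj(1) + 1*(-1)*conj(1) + 1*(-3)*conj(-1) + 1*(1)*conj(-1)]
      = (1/4)[(7) + (-1) + (3) + (-1)] = 8/4 = 2
  <chi_rho, chi_3> = (1/4)[1*(7)*conj(1) + 1*(-1)*conj(-1) + 1*(-3)*conj(1) + 1*(1)*conj(-1)]
      = (1/4)[(7) + (1) + (-3) + (-1)] = 4/4 = 1
  <chi_rho, chi_4> = (1/4)[1*(7)*conj(1) + 1*(-1)*conj(-1) + 1*(-3)*conj(-1) + 1*(1)*conj(1)]
      = (1/4)[(7) + (1) + (3) + (1)] = 12/4 = 3
Dimension check: dim(rho) = sum (mult * dim) = 1*1 + 2*1 + 1*1 + 3*1 = 7 = chi_rho(e) = 7.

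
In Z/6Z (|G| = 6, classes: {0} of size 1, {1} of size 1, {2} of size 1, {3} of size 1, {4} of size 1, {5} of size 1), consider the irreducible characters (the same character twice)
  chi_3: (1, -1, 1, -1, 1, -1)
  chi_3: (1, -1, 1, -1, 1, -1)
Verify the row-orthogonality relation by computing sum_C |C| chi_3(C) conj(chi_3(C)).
Sum = 6 = |G| = 6; so <chi_3, chi_3> = 1 (norm-1 confirms irreducibility).

Details: Compute term by term over conjugacy classes (|C| * chi_3(C) * conj(chi_3(C))):
  1*(1)*conj(1) + 1*(-1)*conj(-1) + 1*(1)*conj(1) + 1*(-1)*conj(-1) + 1*(1)*conj(1) + 1*(-1)*conj(-1)
  = (1) + (1) + (1) + (1) + (1) + (1)
  = 6.
(Exp terms are combined using exp(i*s)*conj(exp(i*t)) = exp(i*(s-t)), and sums of them are collapsed using the identity that for every m > 1 the m distinct m-th roots of unity sum to 0, e.g. 1 + exp(2*I*pi/3) + exp(-2*I*pi/3) = 0.)
Dividing by |G| = 6 gives 6/6 = 1, matching the row-orthogonality relation <chi_3, chi_3> = [chi_3 = chi_3].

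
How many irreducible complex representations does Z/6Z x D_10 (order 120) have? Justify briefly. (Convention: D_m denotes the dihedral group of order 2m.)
48

Justification: The number of irreducible complex representations of a finite group equals its number of conjugacy classes. For a direct product, #classes(G x H) = #classes(G) * #classes(H). Z/6Z has 6 classes (abelian), D_10 has 8 classes, so 6 * 8 = 48, so Z/6Z x D_10 (order 120) has exactly 48 irreducible complex representations.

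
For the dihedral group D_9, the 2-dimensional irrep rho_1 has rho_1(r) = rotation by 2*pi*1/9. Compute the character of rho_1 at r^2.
chi_{rho_1}(r^2) = 2*cos(2*pi*1*2/9) = 2*cos(4*pi/9)

Reasoning: rho_1(r^2) is rotation by angle 2*pi*1*2/9, whose trace is 2*cos(2*pi*1*2/9) = 2*cos(4*pi/9).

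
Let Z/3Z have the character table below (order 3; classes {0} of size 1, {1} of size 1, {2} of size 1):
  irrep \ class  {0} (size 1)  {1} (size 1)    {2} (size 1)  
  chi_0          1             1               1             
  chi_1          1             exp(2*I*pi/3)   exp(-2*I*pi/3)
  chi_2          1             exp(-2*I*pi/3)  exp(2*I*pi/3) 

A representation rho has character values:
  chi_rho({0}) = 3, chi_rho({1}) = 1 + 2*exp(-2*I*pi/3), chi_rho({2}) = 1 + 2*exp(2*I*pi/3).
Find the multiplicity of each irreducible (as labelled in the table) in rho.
Multiplicities: chi_0: 1, chi_1: 0, chi_2: 2.

Argument: Use <chi_rho, chi> = (1/|G|) sum_C |C| * chi_rho(C) * conj(chi(C)) with |G| = 3 for each irreducible chi in the table:
  <chi_rho, chi_0> = (1/3)[1*(3)*conj(1) + 1*(1 + 2*exp(-2*I*pi/3))*conj(1) + 1*(1 + 2*exp(2*I*pi/3))*conj(1)]
      = (1/3)[(3) + (1 + 2*exp(-2*I*pi/3)) + (1 + 2*exp(2*I*pi/3))] = 3/3 = 1
  <chi_rho, chi_1> = (1/3)[1*(3)*conj(1) + 1*(1 + 2*exp(-2*I*pi/3))*conj(exp(2*I*pi/3)) + 1*(1 + 2*exp(2*I*pi/3))*conj(exp(-2*I*pi/3))]
      = (1/3)[(3) + (exp(-2*I*pi/3) + 2*exp(2*I*pi/3)) + (2*exp(-2*I*pi/3) + exp(2*I*pi/3))] = 0/3 = 0
  <chi_rho, chi_2> = (1/3)[1*(3)*conj(1) + 1*(1 + 2*exp(-2*I*pi/3))*conj(exp(-2*I*pi/3)) + 1*(1 + 2*exp(2*I*pi/3))*conj(exp(2*I*pi/3))]
      = (1/3)[(3) + (2 + exp(2*I*pi/3)) + (2 + exp(-2*I*pi/3))] = 6/3 = 2
(Exp terms are combined using exp(i*s)*conj(exp(i*t)) = exp(i*(s-t)), and sums of them are collapsed using the identity that for every m > 1 the m distinct m-th roots of unity sum to 0, e.g. 1 + exp(2*I*pi/3) + exp(-2*I*pi/3) = 0.)
Dimension check: dim(rho) = sum (mult * dim) = 1*1 + 0*1 + 2*1 = 3 = chi_rho(e) = 3.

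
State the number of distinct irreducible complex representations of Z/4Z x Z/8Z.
32

The number of irreducible complex representations of a finite group equals its number of conjugacy classes. Z/4Z x Z/8Z is abelian of order 32, so every element is its own conjugacy class: 32 classes, so Z/4Z x Z/8Z (order 32) has exactly 32 irreducible complex representations.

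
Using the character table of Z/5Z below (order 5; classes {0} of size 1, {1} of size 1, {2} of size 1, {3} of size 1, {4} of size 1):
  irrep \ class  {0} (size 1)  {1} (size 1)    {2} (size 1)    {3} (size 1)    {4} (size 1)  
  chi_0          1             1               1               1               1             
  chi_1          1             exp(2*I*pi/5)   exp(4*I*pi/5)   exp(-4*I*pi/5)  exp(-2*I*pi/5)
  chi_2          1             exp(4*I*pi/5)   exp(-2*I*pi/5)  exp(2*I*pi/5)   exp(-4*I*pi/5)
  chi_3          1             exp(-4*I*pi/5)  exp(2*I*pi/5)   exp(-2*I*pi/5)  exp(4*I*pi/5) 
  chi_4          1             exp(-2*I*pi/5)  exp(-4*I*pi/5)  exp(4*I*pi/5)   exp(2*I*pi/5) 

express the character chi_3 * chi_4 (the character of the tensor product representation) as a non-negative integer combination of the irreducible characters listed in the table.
chi_3 tensor chi_4 = chi_2 (all other irreducibles have multiplicity 0).

Derivation: The character of a tensor product is the pointwise product (chi_3 * chi_4)(C) = chi_3(C) * chi_4(C):
  {0}: (1)*(1), {1}: (exp(-4*I*pi/5))*(exp(-2*I*pi/5)), {2}: (exp(2*I*pi/5))*(exp(-4*I*pi/5)), {3}: (exp(-2*I*pi/5))*(exp(4*I*pi/5)), {4}: (exp(4*I*pi/5))*(exp(2*I*pi/5))
so (chi_3 * chi_4) takes values
  {0} -> 1, {1} -> exp(4*I*pi/5), {2} -> exp(-2*I*pi/5), {3} -> exp(2*I*pi/5), {4} -> exp(-4*I*pi/5).
Now take the inner product of this character with each irreducible chi from the table, <chi_3*chi_4, chi> = (1/5) sum_C |C| (chi_3*chi_4)(C) conj(chi(C)):
  <chi_3*chi_4, chi_0> = (1/5)[1*(1)*conj(1) + 1*(exp(4*I*pi/5))*conj(1) + 1*(exp(-2*I*pi/5))*conj(1) + 1*(exp(2*I*pi/5))*conj(1) + 1*(exp(-4*I*pi/5))*conj(1)]
      = (1/5)[(1) + (exp(4*I*pi/5)) + (exp(-2*I*pi/5)) + (exp(2*I*pi/5)) + (exp(-4*I*pi/5))] = 0/5 = 0
  <chi_3*chi_4, chi_1> = (1/5)[1*(1)*conj(1) + 1*(exp(4*I*pi/5))*conj(exp(2*I*pi/5)) + 1*(exp(-2*I*pi/5))*conj(exp(4*I*pi/5)) + 1*(exp(2*I*pi/5))*conj(exp(-4*I*pi/5)) + 1*(exp(-4*I*pi/5))*conj(exp(-2*I*pi/5))]
      = (1/5)[(1) + (exp(2*I*pi/5)) + (exp(4*I*pi/5)) + (exp(-4*I*pi/5)) + (exp(-2*I*pi/5))] = 0/5 = 0
  <chi_3*chi_4, chi_2> = (1/5)[1*(1)*conj(1) + 1*(exp(4*I*pi/5))*conj(exp(4*I*pi/5)) + 1*(exp(-2*I*pi/5))*conj(exp(-2*I*pi/5)) + 1*(exp(2*I*pi/5))*conj(exp(2*I*pi/5)) + 1*(exp(-4*I*pi/5))*conj(exp(-4*I*pi/5))]
      = (1/5)[(1) + (1) + (1) + (1) + (1)] = 5/5 = 1
  <chi_3*chi_4, chi_3> = (1/5)[1*(1)*conj(1) + 1*(exp(4*I*pi/5))*conj(exp(-4*I*pi/5)) + 1*(exp(-2*I*pi/5))*conj(exp(2*I*pi/5)) + 1*(exp(2*I*pi/5))*conj(exp(-2*I*pi/5)) + 1*(exp(-4*I*pi/5))*conj(exp(4*I*pi/5))]
      = (1/5)[(1) + (exp(-2*I*pi/5)) + (exp(-4*I*pi/5)) + (exp(4*I*pi/5)) + (exp(2*I*pi/5))] = 0/5 = 0
  <chi_3*chi_4, chi_4> = (1/5)[1*(1)*conj(1) + 1*(exp(4*I*pi/5))*conj(exp(-2*I*pi/5)) + 1*(exp(-2*I*pi/5))*conj(exp(-4*I*pi/5)) + 1*(exp(2*I*pi/5))*conj(exp(4*I*pi/5)) + 1*(exp(-4*I*pi/5))*conj(exp(2*I*pi/5))]
      = (1/5)[(1) + (exp(-4*I*pi/5)) + (exp(2*I*pi/5)) + (exp(-2*I*pi/5)) + (exp(4*I*pi/5))] = 0/5 = 0
(Exp terms are combined using exp(i*s)*conj(exp(i*t)) = exp(i*(s-t)), and sums of them are collapsed using the identity that for every m > 1 the m distinct m-th roots of unity sum to 0, e.g. 1 + exp(2*I*pi/3) + exp(-2*I*pi/3) = 0.)
Hence the multiplicities are chi_2: 1. Dimension check: dim(chi_3)*dim(chi_4) = 1*1 = 1 and sum (mult * dim) = 1*1 = 1.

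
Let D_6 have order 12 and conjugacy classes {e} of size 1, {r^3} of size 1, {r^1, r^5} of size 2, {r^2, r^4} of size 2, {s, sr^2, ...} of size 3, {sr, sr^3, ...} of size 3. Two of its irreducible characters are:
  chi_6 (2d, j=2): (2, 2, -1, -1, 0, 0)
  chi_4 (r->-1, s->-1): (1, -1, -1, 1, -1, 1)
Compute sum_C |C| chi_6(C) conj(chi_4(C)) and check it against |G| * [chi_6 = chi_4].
Sum = 0; so <chi_6, chi_4> = 0 (distinct irreducibles are orthogonal).

Argument: Compute term by term over conjugacy classes (|C| * chi_6(C) * conj(chi_4(C))):
  1*(2)*conj(1) + 1*(2)*conj(-1) + 2*(-1)*conj(-1) + 2*(-1)*conj(1) + 3*(0)*conj(-1) + 3*(0)*conj(1)
  = (2) + (-2) + (2) + (-2) + (0) + (0)
  = 0.
Dividing by |G| = 12 gives 0/12 = 0, matching the row-orthogonality relation <chi_6, chi_4> = [chi_6 = chi_4].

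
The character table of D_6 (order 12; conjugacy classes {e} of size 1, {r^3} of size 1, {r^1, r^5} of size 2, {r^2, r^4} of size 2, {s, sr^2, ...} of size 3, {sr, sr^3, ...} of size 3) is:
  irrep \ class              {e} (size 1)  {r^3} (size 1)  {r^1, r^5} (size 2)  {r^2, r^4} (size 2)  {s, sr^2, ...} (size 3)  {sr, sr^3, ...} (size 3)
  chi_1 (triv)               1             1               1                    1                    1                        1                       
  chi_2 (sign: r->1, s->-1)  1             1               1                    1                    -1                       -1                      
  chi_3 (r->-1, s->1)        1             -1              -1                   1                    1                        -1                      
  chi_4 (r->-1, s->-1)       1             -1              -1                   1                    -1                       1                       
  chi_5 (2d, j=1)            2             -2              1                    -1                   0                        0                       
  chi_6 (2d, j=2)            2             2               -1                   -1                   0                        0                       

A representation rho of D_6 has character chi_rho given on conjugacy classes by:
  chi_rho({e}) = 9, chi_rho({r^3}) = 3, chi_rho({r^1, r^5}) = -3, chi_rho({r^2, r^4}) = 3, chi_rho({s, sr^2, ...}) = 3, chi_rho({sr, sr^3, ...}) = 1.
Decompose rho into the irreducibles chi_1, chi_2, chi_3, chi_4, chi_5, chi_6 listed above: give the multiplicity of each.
Multiplicities: chi_1: 2, chi_2: 0, chi_3: 2, chi_4: 1, chi_5: 0, chi_6: 2.

Explanation: Use <chi_rho, chi> = (1/|G|) sum_C |C| * chi_rho(C) * conj(chi(C)) with |G| = 12 for each irreducible chi in the table:
  <chi_rho, chi_1> = (1/12)[1*(9)*conj(1) + 1*(3)*conj(1) + 2*(-3)*conj(1) + 2*(3)*conj(1) + 3*(3)*conj(1) + 3*(1)*conj(1)]
      = (1/12)[(9) + (3) + (-6) + (6) + (9) + (3)] = 24/12 = 2
  <chi_rho, chi_2> = (1/12)[1*(9)*conj(1) + 1*(3)*conj(1) + 2*(-3)*conj(1) + 2*(3)*conj(1) + 3*(3)*conj(-1) + 3*(1)*conj(-1)]
      = (1/12)[(9) + (3) + (-6) + (6) + (-9) + (-3)] = 0/12 = 0
  <chi_rho, chi_3> = (1/12)[1*(9)*conj(1) + 1*(3)*conj(-1) + 2*(-3)*conj(-1) + 2*(3)*conj(1) + 3*(3)*conj(1) + 3*(1)*conj(-1)]
      = (1/12)[(9) + (-3) + (6) + (6) + (9) + (-3)] = 24/12 = 2
  <chi_rho, chi_4> = (1/12)[1*(9)*conj(1) + 1*(3)*conj(-1) + 2*(-3)*conj(-1) + 2*(3)*conj(1) + 3*(3)*conj(-1) + 3*(1)*conj(1)]
      = (1/12)[(9) + (-3) + (6) + (6) + (-9) + (3)] = 12/12 = 1
  <chi_rho, chi_5> = (1/12)[1*(9)*conj(2) + 1*(3)*conj(-2) + 2*(-3)*conj(1) + 2*(3)*conj(-1) + 3*(3)*conj(0) + 3*(1)*conj(0)]
      = (1/12)[(18) + (-6) + (-6) + (-6) + (0) + (0)] = 0/12 = 0
  <chi_rho, chi_6> = (1/12)[1*(9)*conj(2) + 1*(3)*conj(2) + 2*(-3)*conj(-1) + 2*(3)*conj(-1) + 3*(3)*conj(0) + 3*(1)*conj(0)]
      = (1/12)[(18) + (6) + (6) + (-6) + (0) + (0)] = 24/12 = 2
Dimension check: dim(rho) = sum (mult * dim) = 2*1 + 0*1 + 2*1 + 1*1 + 0*2 + 2*2 = 9 = chi_rho(e) = 9.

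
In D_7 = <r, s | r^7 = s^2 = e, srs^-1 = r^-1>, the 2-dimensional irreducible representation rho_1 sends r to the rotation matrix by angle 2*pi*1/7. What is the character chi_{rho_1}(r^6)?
chi_{rho_1}(r^6) = 2*cos(2*pi*1*6/7) = 2*cos(2*pi/7)

Reasoning: rho_1(r^6) is rotation by angle 2*pi*1*6/7, whose trace is 2*cos(2*pi*1*6/7) = 2*cos(2*pi/7).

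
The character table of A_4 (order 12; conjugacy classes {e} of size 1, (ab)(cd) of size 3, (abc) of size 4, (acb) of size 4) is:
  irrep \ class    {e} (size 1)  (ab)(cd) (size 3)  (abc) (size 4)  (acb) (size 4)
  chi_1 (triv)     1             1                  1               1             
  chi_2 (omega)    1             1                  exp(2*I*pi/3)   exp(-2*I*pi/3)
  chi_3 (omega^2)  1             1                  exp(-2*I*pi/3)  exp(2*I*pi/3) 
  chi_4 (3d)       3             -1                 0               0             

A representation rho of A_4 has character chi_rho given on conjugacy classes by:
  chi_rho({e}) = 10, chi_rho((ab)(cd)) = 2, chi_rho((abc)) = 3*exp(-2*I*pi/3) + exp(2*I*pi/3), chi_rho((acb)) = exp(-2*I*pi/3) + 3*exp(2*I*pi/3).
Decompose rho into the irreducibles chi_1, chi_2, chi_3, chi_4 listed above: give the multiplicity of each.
Multiplicities: chi_1: 0, chi_2: 1, chi_3: 3, chi_4: 2.

Use <chi_rho, chi> = (1/|G|) sum_C |C| * chi_rho(C) * conj(chi(C)) with |G| = 12 for each irreducible chi in the table:
  <chi_rho, chi_1> = (1/12)[1*(10)*conj(1) + 3*(2)*conj(1) + 4*(3*exp(-2*I*pi/3) + exp(2*I*pi/3))*conj(1) + 4*(exp(-2*I*pi/3) + 3*exp(2*I*pi/3))*conj(1)]
      = (1/12)[(10) + (6) + (12*exp(-2*I*pi/3) + 4*exp(2*I*pi/3)) + (4*exp(-2*I*pi/3) + 12*exp(2*I*pi/3))] = 0/12 = 0
  <chi_rho, chi_2> = (1/12)[1*(10)*conj(1) + 3*(2)*conj(1) + 4*(3*exp(-2*I*pi/3) + exp(2*I*pi/3))*conj(exp(2*I*pi/3)) + 4*(exp(-2*I*pi/3) + 3*exp(2*I*pi/3))*conj(exp(-2*I*pi/3))]
      = (1/12)[(10) + (6) + (4 + 12*exp(2*I*pi/3)) + (4 + 12*exp(-2*I*pi/3))] = 12/12 = 1
  <chi_rho, chi_3> = (1/12)[1*(10)*conj(1) + 3*(2)*conj(1) + 4*(3*exp(-2*I*pi/3) + exp(2*I*pi/3))*conj(exp(-2*I*pi/3)) + 4*(exp(-2*I*pi/3) + 3*exp(2*I*pi/3))*conj(exp(2*I*pi/3))]
      = (1/12)[(10) + (6) + (12 + 4*exp(-2*I*pi/3)) + (12 + 4*exp(2*I*pi/3))] = 36/12 = 3
  <chi_rho, chi_4> = (1/12)[1*(10)*conj(3) + 3*(2)*conj(-1) + 4*(3*exp(-2*I*pi/3) + exp(2*I*pi/3))*conj(0) + 4*(exp(-2*I*pi/3) + 3*exp(2*I*pi/3))*conj(0)]
      = (1/12)[(30) + (-6) + (0) + (0)] = 24/12 = 2
(Exp terms are combined using exp(i*s)*conj(exp(i*t)) = exp(i*(s-t)), and sums of them are collapsed using the identity that for every m > 1 the m distinct m-th roots of unity sum to 0, e.g. 1 + exp(2*I*pi/3) + exp(-2*I*pi/3) = 0.)
Dimension check: dim(rho) = sum (mult * dim) = 0*1 + 1*1 + 3*1 + 2*3 = 10 = chi_rho(e) = 10.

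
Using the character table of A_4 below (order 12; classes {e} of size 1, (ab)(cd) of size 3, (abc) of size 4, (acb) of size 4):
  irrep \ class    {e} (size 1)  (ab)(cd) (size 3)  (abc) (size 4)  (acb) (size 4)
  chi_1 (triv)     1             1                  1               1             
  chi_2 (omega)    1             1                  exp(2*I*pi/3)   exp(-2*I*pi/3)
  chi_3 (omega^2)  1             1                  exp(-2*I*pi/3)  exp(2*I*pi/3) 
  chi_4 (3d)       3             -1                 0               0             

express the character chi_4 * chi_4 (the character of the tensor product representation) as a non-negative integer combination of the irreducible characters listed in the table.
chi_4 tensor chi_4 = chi_1 + chi_2 + chi_3 + 2*chi_4 (all other irreducibles have multiplicity 0).

Derivation: The character of a tensor product is the pointwise product (chi_4 * chi_4)(C) = chi_4(C) * chi_4(C):
  {e}: (3)*(3), (ab)(cd): (-1)*(-1), (abc): (0)*(0), (acb): (0)*(0)
so (chi_4 * chi_4) takes values
  {e} -> 9, (ab)(cd) -> 1, (abc) -> 0, (acb) -> 0.
Now take the inner product of this character with each irreducible chi from the table, <chi_4*chi_4, chi> = (1/12) sum_C |C| (chi_4*chi_4)(C) conj(chi(C)):
  <chi_4*chi_4, chi_1> = (1/12)[1*(9)*conj(1) + 3*(1)*conj(1) + 4*(0)*conj(1) + 4*(0)*conj(1)]
      = (1/12)[(9) + (3) + (0) + (0)] = 12/12 = 1
  <chi_4*chi_4, chi_2> = (1/12)[1*(9)*conj(1) + 3*(1)*conj(1) + 4*(0)*conj(exp(2*I*pi/3)) + 4*(0)*conj(exp(-2*I*pi/3))]
      = (1/12)[(9) + (3) + (0) + (0)] = 12/12 = 1
  <chi_4*chi_4, chi_3> = (1/12)[1*(9)*conj(1) + 3*(1)*conj(1) + 4*(0)*conj(exp(-2*I*pi/3)) + 4*(0)*conj(exp(2*I*pi/3))]
      = (1/12)[(9) + (3) + (0) + (0)] = 12/12 = 1
  <chi_4*chi_4, chi_4> = (1/12)[1*(9)*conj(3) + 3*(1)*conj(-1) + 4*(0)*conj(0) + 4*(0)*conj(0)]
      = (1/12)[(27) + (-3) + (0) + (0)] = 24/12 = 2
(Exp terms are combined using exp(i*s)*conj(exp(i*t)) = exp(i*(s-t)), and sums of them are collapsed using the identity that for every m > 1 the m distinct m-th roots of unity sum to 0, e.g. 1 + exp(2*I*pi/3) + exp(-2*I*pi/3) = 0.)
Hence the multiplicities are chi_1: 1, chi_2: 1, chi_3: 1, chi_4: 2. Dimension check: dim(chi_4)*dim(chi_4) = 3*3 = 9 and sum (mult * dim) = 1*1 + 1*1 + 1*1 + 2*3 = 9.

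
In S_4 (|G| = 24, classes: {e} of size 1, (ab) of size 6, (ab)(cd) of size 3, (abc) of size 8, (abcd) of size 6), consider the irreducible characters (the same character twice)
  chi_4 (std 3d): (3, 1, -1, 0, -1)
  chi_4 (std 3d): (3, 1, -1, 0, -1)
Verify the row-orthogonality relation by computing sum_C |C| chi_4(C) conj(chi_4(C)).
Sum = 24 = |G| = 24; so <chi_4, chi_4> = 1 (norm-1 confirms irreducibility).

Why: Compute term by term over conjugacy classes (|C| * chi_4(C) * conj(chi_4(C))):
  1*(3)*conj(3) + 6*(1)*conj(1) + 3*(-1)*conj(-1) + 8*(0)*conj(0) + 6*(-1)*conj(-1)
  = (9) + (6) + (3) + (0) + (6)
  = 24.
Dividing by |G| = 24 gives 24/24 = 1, matching the row-orthogonality relation <chi_4, chi_4> = [chi_4 = chi_4].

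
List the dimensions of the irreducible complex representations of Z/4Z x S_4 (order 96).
Dimensions: 1, 1, 1, 1, 1, 1, 1, 1, 2, 2, 2, 2, 3, 3, 3, 3, 3, 3, 3, 3

Reasoning: There are 20 irreducibles (= number of conjugacy classes). Their dimensions d_i satisfy sum d_i^2 = |G| = 96: 1 + 1 + 1 + 1 + 1 + 1 + 1 + 1 + 4 + 4 + 4 + 4 + 9 + 9 + 9 + 9 + 9 + 9 + 9 + 9 = 96. (For the product with Z/4Z: each of the 4 1-dim characters of Z/4Z tensors with each irrep of S_4, giving 4 copies of each S_4-dimension.)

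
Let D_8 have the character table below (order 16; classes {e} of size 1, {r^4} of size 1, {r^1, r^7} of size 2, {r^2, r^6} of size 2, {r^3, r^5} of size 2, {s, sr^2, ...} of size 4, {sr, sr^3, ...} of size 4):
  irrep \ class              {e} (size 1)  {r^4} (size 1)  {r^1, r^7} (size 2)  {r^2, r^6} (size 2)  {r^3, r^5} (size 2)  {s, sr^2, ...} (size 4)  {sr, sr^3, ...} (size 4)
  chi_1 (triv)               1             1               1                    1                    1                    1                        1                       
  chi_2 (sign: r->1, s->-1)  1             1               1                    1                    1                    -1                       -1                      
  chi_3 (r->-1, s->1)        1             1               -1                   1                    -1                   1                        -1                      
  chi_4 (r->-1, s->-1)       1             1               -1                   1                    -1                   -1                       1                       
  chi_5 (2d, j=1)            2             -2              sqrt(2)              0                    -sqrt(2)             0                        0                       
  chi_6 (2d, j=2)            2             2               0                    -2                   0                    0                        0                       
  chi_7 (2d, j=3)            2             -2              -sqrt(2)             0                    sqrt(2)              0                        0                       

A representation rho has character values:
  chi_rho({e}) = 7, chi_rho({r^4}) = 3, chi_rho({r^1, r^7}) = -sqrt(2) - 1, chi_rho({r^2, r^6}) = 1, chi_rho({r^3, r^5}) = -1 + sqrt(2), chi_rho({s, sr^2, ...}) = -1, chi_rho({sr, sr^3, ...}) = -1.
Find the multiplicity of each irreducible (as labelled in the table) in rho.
Multiplicities: chi_1: 0, chi_2: 1, chi_3: 1, chi_4: 1, chi_5: 0, chi_6: 1, chi_7: 1.

Explanation: Use <chi_rho, chi> = (1/|G|) sum_C |C| * chi_rho(C) * conj(chi(C)) with |G| = 16 for each irreducible chi in the table:
  <chi_rho, chi_1> = (1/16)[1*(7)*conj(1) + 1*(3)*conj(1) + 2*(-sqrt(2) - 1)*conj(1) + 2*(1)*conj(1) + 2*(-1 + sqrt(2))*conj(1) + 4*(-1)*conj(1) + 4*(-1)*conj(1)]
      = (1/16)[(7) + (3) + (-2*sqrt(2) - 2) + (2) + (-2 + 2*sqrt(2)) + (-4) + (-4)] = 0/16 = 0
  <chi_rho, chi_2> = (1/16)[1*(7)*conj(1) + 1*(3)*conj(1) + 2*(-sqrt(2) - 1)*conj(1) + 2*(1)*conj(1) + 2*(-1 + sqrt(2))*conj(1) + 4*(-1)*conj(-1) + 4*(-1)*conj(-1)]
      = (1/16)[(7) + (3) + (-2*sqrt(2) - 2) + (2) + (-2 + 2*sqrt(2)) + (4) + (4)] = 16/16 = 1
  <chi_rho, chi_3> = (1/16)[1*(7)*conj(1) + 1*(3)*conj(1) + 2*(-sqrt(2) - 1)*conj(-1) + 2*(1)*conj(1) + 2*(-1 + sqrt(2))*conj(-1) + 4*(-1)*conj(1) + 4*(-1)*conj(-1)]
      = (1/16)[(7) + (3) + (2 + 2*sqrt(2)) + (2) + (2 - 2*sqrt(2)) + (-4) + (4)] = 16/16 = 1
  <chi_rho, chi_4> = (1/16)[1*(7)*conj(1) + 1*(3)*conj(1) + 2*(-sqrt(2) - 1)*conj(-1) + 2*(1)*conj(1) + 2*(-1 + sqrt(2))*conj(-1) + 4*(-1)*conj(-1) + 4*(-1)*conj(1)]
      = (1/16)[(7) + (3) + (2 + 2*sqrt(2)) + (2) + (2 - 2*sqrt(2)) + (4) + (-4)] = 16/16 = 1
  <chi_rho, chi_5> = (1/16)[1*(7)*conj(2) + 1*(3)*conj(-2) + 2*(-sqrt(2) - 1)*conj(sqrt(2)) + 2*(1)*conj(0) + 2*(-1 + sqrt(2))*conj(-sqrt(2)) + 4*(-1)*conj(0) + 4*(-1)*conj(0)]
      = (1/16)[(14) + (-6) + (-4 - 2*sqrt(2)) + (0) + (-4 + 2*sqrt(2)) + (0) + (0)] = 0/16 = 0
  <chi_rho, chi_6> = (1/16)[1*(7)*conj(2) + 1*(3)*conj(2) + 2*(-sqrt(2) - 1)*conj(0) + 2*(1)*conj(-2) + 2*(-1 + sqrt(2))*conj(0) + 4*(-1)*conj(0) + 4*(-1)*conj(0)]
      = (1/16)[(14) + (6) + (0) + (-4) + (0) + (0) + (0)] = 16/16 = 1
  <chi_rho, chi_7> = (1/16)[1*(7)*conj(2) + 1*(3)*conj(-2) + 2*(-sqrt(2) - 1)*conj(-sqrt(2)) + 2*(1)*conj(0) + 2*(-1 + sqrt(2))*conj(sqrt(2)) + 4*(-1)*conj(0) + 4*(-1)*conj(0)]
      = (1/16)[(14) + (-6) + (2*sqrt(2) + 4) + (0) + (4 - 2*sqrt(2)) + (0) + (0)] = 16/16 = 1
Dimension check: dim(rho) = sum (mult * dim) = 0*1 + 1*1 + 1*1 + 1*1 + 0*2 + 1*2 + 1*2 = 7 = chi_rho(e) = 7.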